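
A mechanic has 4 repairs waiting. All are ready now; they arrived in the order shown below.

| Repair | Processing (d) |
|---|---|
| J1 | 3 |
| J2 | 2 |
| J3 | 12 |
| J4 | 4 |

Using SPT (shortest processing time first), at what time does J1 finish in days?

5

SPT (increasing processing time): J2 J1 J4 J3.
J2: 0→2
J1: 2→5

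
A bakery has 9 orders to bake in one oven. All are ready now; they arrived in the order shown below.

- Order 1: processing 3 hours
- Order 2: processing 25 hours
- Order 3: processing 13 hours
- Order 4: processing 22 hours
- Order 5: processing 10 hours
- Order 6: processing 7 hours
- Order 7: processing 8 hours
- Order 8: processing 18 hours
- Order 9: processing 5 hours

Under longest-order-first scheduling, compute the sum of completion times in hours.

721

LPT (decreasing processing time): Order 2 Order 4 Order 8 Order 3 Order 5 Order 7 Order 6 Order 9 Order 1.
Order 2: 0→25
Order 4: 25→47
Order 8: 47→65
Order 3: 65→78
Order 5: 78→88
Order 7: 88→96
Order 6: 96→103
Order 9: 103→108
Order 1: 108→111
Sum = 25+47+65+78+88+96+103+108+111 = 721.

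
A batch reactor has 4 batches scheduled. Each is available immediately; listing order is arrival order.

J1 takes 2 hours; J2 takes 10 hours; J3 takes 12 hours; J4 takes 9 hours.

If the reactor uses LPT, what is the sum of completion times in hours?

98

LPT (decreasing processing time): J3 J2 J4 J1.
J3: 0→12
J2: 12→22
J4: 22→31
J1: 31→33
Sum = 12+22+31+33 = 98.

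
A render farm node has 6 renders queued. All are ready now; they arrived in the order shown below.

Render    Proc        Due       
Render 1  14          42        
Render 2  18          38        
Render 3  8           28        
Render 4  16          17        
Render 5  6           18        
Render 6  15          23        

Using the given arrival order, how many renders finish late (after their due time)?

FIFO (arrival order): Render 1 Render 2 Render 3 Render 4 Render 5 Render 6.
Render 1: 0→14, due 42, tardiness 0
Render 2: 14→32, due 38, tardiness 0
Render 3: 32→40, due 28, tardiness 12
Render 4: 40→56, due 17, tardiness 39
Render 5: 56→62, due 18, tardiness 44
Render 6: 62→77, due 23, tardiness 54
Late renders: 4.

4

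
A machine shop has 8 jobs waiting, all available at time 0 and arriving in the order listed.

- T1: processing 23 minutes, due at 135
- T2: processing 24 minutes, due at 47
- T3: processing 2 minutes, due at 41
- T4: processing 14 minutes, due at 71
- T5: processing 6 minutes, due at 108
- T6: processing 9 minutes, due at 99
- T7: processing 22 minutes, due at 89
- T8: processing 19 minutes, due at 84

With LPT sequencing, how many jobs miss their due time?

LPT (decreasing processing time): T2 T1 T7 T8 T4 T6 T5 T3.
T2: 0→24, due 47, tardiness 0
T1: 24→47, due 135, tardiness 0
T7: 47→69, due 89, tardiness 0
T8: 69→88, due 84, tardiness 4
T4: 88→102, due 71, tardiness 31
T6: 102→111, due 99, tardiness 12
T5: 111→117, due 108, tardiness 9
T3: 117→119, due 41, tardiness 78
Late jobs: 5.

5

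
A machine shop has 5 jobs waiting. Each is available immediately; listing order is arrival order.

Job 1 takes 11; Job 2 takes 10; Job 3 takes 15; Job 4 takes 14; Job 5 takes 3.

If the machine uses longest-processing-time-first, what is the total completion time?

187

LPT (decreasing processing time): Job 3 Job 4 Job 1 Job 2 Job 5.
Job 3: 0→15
Job 4: 15→29
Job 1: 29→40
Job 2: 40→50
Job 5: 50→53
Sum = 15+29+40+50+53 = 187.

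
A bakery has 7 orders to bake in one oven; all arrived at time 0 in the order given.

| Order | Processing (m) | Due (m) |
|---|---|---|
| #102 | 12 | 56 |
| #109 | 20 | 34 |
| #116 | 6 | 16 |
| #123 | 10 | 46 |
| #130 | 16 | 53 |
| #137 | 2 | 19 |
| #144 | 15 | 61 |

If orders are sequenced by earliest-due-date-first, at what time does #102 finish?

66

EDD (increasing due date): #116 #137 #109 #123 #130 #102 #144.
#116: 0→6
#137: 6→8
#109: 8→28
#123: 28→38
#130: 38→54
#102: 54→66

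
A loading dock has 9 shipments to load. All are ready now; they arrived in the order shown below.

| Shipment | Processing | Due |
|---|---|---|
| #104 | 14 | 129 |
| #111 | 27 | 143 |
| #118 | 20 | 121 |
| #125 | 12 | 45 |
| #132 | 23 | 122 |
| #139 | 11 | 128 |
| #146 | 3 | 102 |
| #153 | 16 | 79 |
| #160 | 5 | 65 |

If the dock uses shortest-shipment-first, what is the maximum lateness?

SPT (increasing processing time): #146 #160 #139 #125 #104 #153 #118 #132 #111.
#146: 0→3, due 102, lateness -99
#160: 3→8, due 65, lateness -57
#139: 8→19, due 128, lateness -109
#125: 19→31, due 45, lateness -14
#104: 31→45, due 129, lateness -84
#153: 45→61, due 79, lateness -18
#118: 61→81, due 121, lateness -40
#132: 81→104, due 122, lateness -18
#111: 104→131, due 143, lateness -12
Maximum = -12.

-12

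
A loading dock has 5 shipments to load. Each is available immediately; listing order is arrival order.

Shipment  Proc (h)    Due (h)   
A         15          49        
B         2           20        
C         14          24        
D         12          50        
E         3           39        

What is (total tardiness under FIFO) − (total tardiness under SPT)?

7

FIFO (arrival order): A B C D E.
A: 0→15, due 49, tardiness 0
B: 15→17, due 20, tardiness 0
C: 17→31, due 24, tardiness 7
D: 31→43, due 50, tardiness 0
E: 43→46, due 39, tardiness 7
Sum = 0+0+7+0+7 = 14.
SPT (increasing processing time): B E D C A.
B: 0→2, due 20, tardiness 0
E: 2→5, due 39, tardiness 0
D: 5→17, due 50, tardiness 0
C: 17→31, due 24, tardiness 7
A: 31→46, due 49, tardiness 0
Sum = 0+0+0+7+0 = 7.
Difference = 14 − 7 = 7.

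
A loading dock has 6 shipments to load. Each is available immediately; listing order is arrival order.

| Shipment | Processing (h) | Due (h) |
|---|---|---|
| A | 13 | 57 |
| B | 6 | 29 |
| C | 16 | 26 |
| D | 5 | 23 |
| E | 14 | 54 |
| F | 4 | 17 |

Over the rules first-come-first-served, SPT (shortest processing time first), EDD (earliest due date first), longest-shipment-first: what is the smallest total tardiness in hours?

FIFO (arrival order): A B C D E F.
A: 0→13, due 57, tardiness 0
B: 13→19, due 29, tardiness 0
C: 19→35, due 26, tardiness 9
D: 35→40, due 23, tardiness 17
E: 40→54, due 54, tardiness 0
F: 54→58, due 17, tardiness 41
Sum = 0+0+9+17+0+41 = 67.
SPT (increasing processing time): F D B A E C.
F: 0→4, due 17, tardiness 0
D: 4→9, due 23, tardiness 0
B: 9→15, due 29, tardiness 0
A: 15→28, due 57, tardiness 0
E: 28→42, due 54, tardiness 0
C: 42→58, due 26, tardiness 32
Sum = 0+0+0+0+0+32 = 32.
EDD (increasing due date): F D C B E A.
F: 0→4, due 17, tardiness 0
D: 4→9, due 23, tardiness 0
C: 9→25, due 26, tardiness 0
B: 25→31, due 29, tardiness 2
E: 31→45, due 54, tardiness 0
A: 45→58, due 57, tardiness 1
Sum = 0+0+0+2+0+1 = 3.
LPT (decreasing processing time): C E A B D F.
C: 0→16, due 26, tardiness 0
E: 16→30, due 54, tardiness 0
A: 30→43, due 57, tardiness 0
B: 43→49, due 29, tardiness 20
D: 49→54, due 23, tardiness 31
F: 54→58, due 17, tardiness 41
Sum = 0+0+0+20+31+41 = 92.
FIFO 67, SPT 32, EDD 3, LPT 92 → minimum 3.

3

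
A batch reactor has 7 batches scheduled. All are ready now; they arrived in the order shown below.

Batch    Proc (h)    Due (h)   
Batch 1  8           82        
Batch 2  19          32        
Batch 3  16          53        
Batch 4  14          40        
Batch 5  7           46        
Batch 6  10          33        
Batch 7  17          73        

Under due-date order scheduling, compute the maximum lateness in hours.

EDD (increasing due date): Batch 2 Batch 6 Batch 4 Batch 5 Batch 3 Batch 7 Batch 1.
Batch 2: 0→19, due 32, lateness -13
Batch 6: 19→29, due 33, lateness -4
Batch 4: 29→43, due 40, lateness 3
Batch 5: 43→50, due 46, lateness 4
Batch 3: 50→66, due 53, lateness 13
Batch 7: 66→83, due 73, lateness 10
Batch 1: 83→91, due 82, lateness 9
Maximum = 13.

13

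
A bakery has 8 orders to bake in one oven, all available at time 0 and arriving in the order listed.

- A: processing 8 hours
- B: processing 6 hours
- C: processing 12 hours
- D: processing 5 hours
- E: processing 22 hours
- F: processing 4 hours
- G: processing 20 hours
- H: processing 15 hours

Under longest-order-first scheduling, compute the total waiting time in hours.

LPT (decreasing processing time): E G H C A B D F.
E: waits 0, runs 0→22
G: waits 22, runs 22→42
H: waits 42, runs 42→57
C: waits 57, runs 57→69
A: waits 69, runs 69→77
B: waits 77, runs 77→83
D: waits 83, runs 83→88
F: waits 88, runs 88→92
Sum = 0+22+42+57+69+77+83+88 = 438.

438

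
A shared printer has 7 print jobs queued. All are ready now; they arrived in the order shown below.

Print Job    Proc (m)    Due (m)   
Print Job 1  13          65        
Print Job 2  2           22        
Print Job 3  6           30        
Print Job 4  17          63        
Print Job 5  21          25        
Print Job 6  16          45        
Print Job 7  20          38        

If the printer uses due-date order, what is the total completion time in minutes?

345

EDD (increasing due date): Print Job 2 Print Job 5 Print Job 3 Print Job 7 Print Job 6 Print Job 4 Print Job 1.
Print Job 2: 0→2
Print Job 5: 2→23
Print Job 3: 23→29
Print Job 7: 29→49
Print Job 6: 49→65
Print Job 4: 65→82
Print Job 1: 82→95
Sum = 2+23+29+49+65+82+95 = 345.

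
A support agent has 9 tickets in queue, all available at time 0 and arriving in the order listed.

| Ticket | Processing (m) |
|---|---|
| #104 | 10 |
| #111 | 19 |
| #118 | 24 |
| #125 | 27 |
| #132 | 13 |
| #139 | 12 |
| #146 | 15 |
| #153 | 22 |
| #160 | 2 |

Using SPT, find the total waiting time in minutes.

SPT (increasing processing time): #160 #104 #139 #132 #146 #111 #153 #118 #125.
#160: waits 0, runs 0→2
#104: waits 2, runs 2→12
#139: waits 12, runs 12→24
#132: waits 24, runs 24→37
#146: waits 37, runs 37→52
#111: waits 52, runs 52→71
#153: waits 71, runs 71→93
#118: waits 93, runs 93→117
#125: waits 117, runs 117→144
Sum = 0+2+12+24+37+52+71+93+117 = 408.

408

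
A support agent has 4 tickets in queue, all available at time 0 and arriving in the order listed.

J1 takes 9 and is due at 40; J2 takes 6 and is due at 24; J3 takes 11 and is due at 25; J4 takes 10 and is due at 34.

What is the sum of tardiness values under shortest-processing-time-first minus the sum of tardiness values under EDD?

SPT (increasing processing time): J2 J1 J4 J3.
J2: 0→6, due 24, tardiness 0
J1: 6→15, due 40, tardiness 0
J4: 15→25, due 34, tardiness 0
J3: 25→36, due 25, tardiness 11
Sum = 0+0+0+11 = 11.
EDD (increasing due date): J2 J3 J4 J1.
J2: 0→6, due 24, tardiness 0
J3: 6→17, due 25, tardiness 0
J4: 17→27, due 34, tardiness 0
J1: 27→36, due 40, tardiness 0
Sum = 0+0+0+0 = 0.
Difference = 11 − 0 = 11.

11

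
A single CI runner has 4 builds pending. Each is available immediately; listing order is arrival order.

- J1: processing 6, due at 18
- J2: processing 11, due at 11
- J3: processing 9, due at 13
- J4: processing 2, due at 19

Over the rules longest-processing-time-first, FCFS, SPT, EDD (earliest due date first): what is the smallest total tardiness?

21

LPT (decreasing processing time): J2 J3 J1 J4.
J2: 0→11, due 11, tardiness 0
J3: 11→20, due 13, tardiness 7
J1: 20→26, due 18, tardiness 8
J4: 26→28, due 19, tardiness 9
Sum = 0+7+8+9 = 24.
FIFO (arrival order): J1 J2 J3 J4.
J1: 0→6, due 18, tardiness 0
J2: 6→17, due 11, tardiness 6
J3: 17→26, due 13, tardiness 13
J4: 26→28, due 19, tardiness 9
Sum = 0+6+13+9 = 28.
SPT (increasing processing time): J4 J1 J3 J2.
J4: 0→2, due 19, tardiness 0
J1: 2→8, due 18, tardiness 0
J3: 8→17, due 13, tardiness 4
J2: 17→28, due 11, tardiness 17
Sum = 0+0+4+17 = 21.
EDD (increasing due date): J2 J3 J1 J4.
J2: 0→11, due 11, tardiness 0
J3: 11→20, due 13, tardiness 7
J1: 20→26, due 18, tardiness 8
J4: 26→28, due 19, tardiness 9
Sum = 0+7+8+9 = 24.
LPT 24, FIFO 28, SPT 21, EDD 24 → minimum 21.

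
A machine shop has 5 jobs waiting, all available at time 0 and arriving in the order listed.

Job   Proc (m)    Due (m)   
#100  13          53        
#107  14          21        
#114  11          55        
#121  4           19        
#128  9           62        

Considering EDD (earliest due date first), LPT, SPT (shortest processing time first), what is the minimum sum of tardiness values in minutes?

0

EDD (increasing due date): #121 #107 #100 #114 #128.
#121: 0→4, due 19, tardiness 0
#107: 4→18, due 21, tardiness 0
#100: 18→31, due 53, tardiness 0
#114: 31→42, due 55, tardiness 0
#128: 42→51, due 62, tardiness 0
Sum = 0+0+0+0+0 = 0.
LPT (decreasing processing time): #107 #100 #114 #128 #121.
#107: 0→14, due 21, tardiness 0
#100: 14→27, due 53, tardiness 0
#114: 27→38, due 55, tardiness 0
#128: 38→47, due 62, tardiness 0
#121: 47→51, due 19, tardiness 32
Sum = 0+0+0+0+32 = 32.
SPT (increasing processing time): #121 #128 #114 #100 #107.
#121: 0→4, due 19, tardiness 0
#128: 4→13, due 62, tardiness 0
#114: 13→24, due 55, tardiness 0
#100: 24→37, due 53, tardiness 0
#107: 37→51, due 21, tardiness 30
Sum = 0+0+0+0+30 = 30.
EDD 0, LPT 32, SPT 30 → minimum 0.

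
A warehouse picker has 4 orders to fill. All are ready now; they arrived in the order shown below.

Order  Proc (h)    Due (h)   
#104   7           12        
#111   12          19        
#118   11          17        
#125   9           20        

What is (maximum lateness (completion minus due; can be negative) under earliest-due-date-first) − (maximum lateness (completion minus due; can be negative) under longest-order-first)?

-8

EDD (increasing due date): #104 #118 #111 #125.
#104: 0→7, due 12, lateness -5
#118: 7→18, due 17, lateness 1
#111: 18→30, due 19, lateness 11
#125: 30→39, due 20, lateness 19
Maximum = 19.
LPT (decreasing processing time): #111 #118 #125 #104.
#111: 0→12, due 19, lateness -7
#118: 12→23, due 17, lateness 6
#125: 23→32, due 20, lateness 12
#104: 32→39, due 12, lateness 27
Maximum = 27.
Difference = 19 − 27 = -8.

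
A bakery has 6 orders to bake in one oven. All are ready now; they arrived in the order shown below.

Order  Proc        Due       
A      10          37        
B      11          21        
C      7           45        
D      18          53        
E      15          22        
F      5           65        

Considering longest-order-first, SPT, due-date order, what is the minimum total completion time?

LPT (decreasing processing time): D E B A C F.
D: 0→18
E: 18→33
B: 33→44
A: 44→54
C: 54→61
F: 61→66
Sum = 18+33+44+54+61+66 = 276.
SPT (increasing processing time): F C A B E D.
F: 0→5
C: 5→12
A: 12→22
B: 22→33
E: 33→48
D: 48→66
Sum = 5+12+22+33+48+66 = 186.
EDD (increasing due date): B E A C D F.
B: 0→11
E: 11→26
A: 26→36
C: 36→43
D: 43→61
F: 61→66
Sum = 11+26+36+43+61+66 = 243.
LPT 276, SPT 186, EDD 243 → minimum 186.

186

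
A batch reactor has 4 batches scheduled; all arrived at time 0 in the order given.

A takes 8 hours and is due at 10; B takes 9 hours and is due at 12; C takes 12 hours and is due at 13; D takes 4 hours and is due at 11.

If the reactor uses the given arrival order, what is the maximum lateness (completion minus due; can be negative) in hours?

22

FIFO (arrival order): A B C D.
A: 0→8, due 10, lateness -2
B: 8→17, due 12, lateness 5
C: 17→29, due 13, lateness 16
D: 29→33, due 11, lateness 22
Maximum = 22.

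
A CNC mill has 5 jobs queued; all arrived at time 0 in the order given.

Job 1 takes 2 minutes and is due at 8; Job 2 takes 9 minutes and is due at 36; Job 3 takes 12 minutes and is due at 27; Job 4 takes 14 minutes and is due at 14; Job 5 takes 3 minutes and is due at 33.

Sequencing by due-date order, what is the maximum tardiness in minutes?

EDD (increasing due date): Job 1 Job 4 Job 3 Job 5 Job 2.
Job 1: 0→2, due 8, tardiness 0
Job 4: 2→16, due 14, tardiness 2
Job 3: 16→28, due 27, tardiness 1
Job 5: 28→31, due 33, tardiness 0
Job 2: 31→40, due 36, tardiness 4
Maximum = 4.

4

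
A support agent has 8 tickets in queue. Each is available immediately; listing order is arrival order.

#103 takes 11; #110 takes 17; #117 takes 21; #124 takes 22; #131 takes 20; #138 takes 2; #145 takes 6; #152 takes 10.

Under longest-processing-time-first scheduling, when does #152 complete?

LPT (decreasing processing time): #124 #117 #131 #110 #103 #152 #145 #138.
#124: 0→22
#117: 22→43
#131: 43→63
#110: 63→80
#103: 80→91
#152: 91→101

101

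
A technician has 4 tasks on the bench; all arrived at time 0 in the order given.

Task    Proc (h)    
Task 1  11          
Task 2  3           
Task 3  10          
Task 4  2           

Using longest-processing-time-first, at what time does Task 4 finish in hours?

26

LPT (decreasing processing time): Task 1 Task 3 Task 2 Task 4.
Task 1: 0→11
Task 3: 11→21
Task 2: 21→24
Task 4: 24→26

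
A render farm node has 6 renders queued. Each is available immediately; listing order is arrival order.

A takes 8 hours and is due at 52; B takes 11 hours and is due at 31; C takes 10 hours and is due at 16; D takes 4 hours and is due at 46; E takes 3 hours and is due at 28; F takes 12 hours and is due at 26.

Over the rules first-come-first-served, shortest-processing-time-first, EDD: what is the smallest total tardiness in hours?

FIFO (arrival order): A B C D E F.
A: 0→8, due 52, tardiness 0
B: 8→19, due 31, tardiness 0
C: 19→29, due 16, tardiness 13
D: 29→33, due 46, tardiness 0
E: 33→36, due 28, tardiness 8
F: 36→48, due 26, tardiness 22
Sum = 0+0+13+0+8+22 = 43.
SPT (increasing processing time): E D A C B F.
E: 0→3, due 28, tardiness 0
D: 3→7, due 46, tardiness 0
A: 7→15, due 52, tardiness 0
C: 15→25, due 16, tardiness 9
B: 25→36, due 31, tardiness 5
F: 36→48, due 26, tardiness 22
Sum = 0+0+0+9+5+22 = 36.
EDD (increasing due date): C F E B D A.
C: 0→10, due 16, tardiness 0
F: 10→22, due 26, tardiness 0
E: 22→25, due 28, tardiness 0
B: 25→36, due 31, tardiness 5
D: 36→40, due 46, tardiness 0
A: 40→48, due 52, tardiness 0
Sum = 0+0+0+5+0+0 = 5.
FIFO 43, SPT 36, EDD 5 → minimum 5.

5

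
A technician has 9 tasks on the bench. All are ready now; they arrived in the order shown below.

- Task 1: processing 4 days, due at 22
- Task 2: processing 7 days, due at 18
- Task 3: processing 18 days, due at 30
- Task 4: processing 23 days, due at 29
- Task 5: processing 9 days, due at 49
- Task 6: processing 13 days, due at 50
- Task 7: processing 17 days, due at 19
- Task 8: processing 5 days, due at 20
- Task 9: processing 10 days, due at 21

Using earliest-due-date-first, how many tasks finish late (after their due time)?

EDD (increasing due date): Task 2 Task 7 Task 8 Task 9 Task 1 Task 4 Task 3 Task 5 Task 6.
Task 2: 0→7, due 18, tardiness 0
Task 7: 7→24, due 19, tardiness 5
Task 8: 24→29, due 20, tardiness 9
Task 9: 29→39, due 21, tardiness 18
Task 1: 39→43, due 22, tardiness 21
Task 4: 43→66, due 29, tardiness 37
Task 3: 66→84, due 30, tardiness 54
Task 5: 84→93, due 49, tardiness 44
Task 6: 93→106, due 50, tardiness 56
Late tasks: 8.

8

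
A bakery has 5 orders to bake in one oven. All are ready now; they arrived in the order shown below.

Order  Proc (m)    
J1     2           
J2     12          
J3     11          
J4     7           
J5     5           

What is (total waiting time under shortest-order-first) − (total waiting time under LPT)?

-52

SPT (increasing processing time): J1 J5 J4 J3 J2.
J1: waits 0, runs 0→2
J5: waits 2, runs 2→7
J4: waits 7, runs 7→14
J3: waits 14, runs 14→25
J2: waits 25, runs 25→37
Sum = 0+2+7+14+25 = 48.
LPT (decreasing processing time): J2 J3 J4 J5 J1.
J2: waits 0, runs 0→12
J3: waits 12, runs 12→23
J4: waits 23, runs 23→30
J5: waits 30, runs 30→35
J1: waits 35, runs 35→37
Sum = 0+12+23+30+35 = 100.
Difference = 48 − 100 = -52.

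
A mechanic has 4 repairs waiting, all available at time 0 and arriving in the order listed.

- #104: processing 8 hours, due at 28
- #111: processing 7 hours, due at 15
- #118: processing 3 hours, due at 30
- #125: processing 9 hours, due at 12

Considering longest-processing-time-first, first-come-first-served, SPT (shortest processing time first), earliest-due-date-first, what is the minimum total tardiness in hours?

1

LPT (decreasing processing time): #125 #104 #111 #118.
#125: 0→9, due 12, tardiness 0
#104: 9→17, due 28, tardiness 0
#111: 17→24, due 15, tardiness 9
#118: 24→27, due 30, tardiness 0
Sum = 0+0+9+0 = 9.
FIFO (arrival order): #104 #111 #118 #125.
#104: 0→8, due 28, tardiness 0
#111: 8→15, due 15, tardiness 0
#118: 15→18, due 30, tardiness 0
#125: 18→27, due 12, tardiness 15
Sum = 0+0+0+15 = 15.
SPT (increasing processing time): #118 #111 #104 #125.
#118: 0→3, due 30, tardiness 0
#111: 3→10, due 15, tardiness 0
#104: 10→18, due 28, tardiness 0
#125: 18→27, due 12, tardiness 15
Sum = 0+0+0+15 = 15.
EDD (increasing due date): #125 #111 #104 #118.
#125: 0→9, due 12, tardiness 0
#111: 9→16, due 15, tardiness 1
#104: 16→24, due 28, tardiness 0
#118: 24→27, due 30, tardiness 0
Sum = 0+1+0+0 = 1.
LPT 9, FIFO 15, SPT 15, EDD 1 → minimum 1.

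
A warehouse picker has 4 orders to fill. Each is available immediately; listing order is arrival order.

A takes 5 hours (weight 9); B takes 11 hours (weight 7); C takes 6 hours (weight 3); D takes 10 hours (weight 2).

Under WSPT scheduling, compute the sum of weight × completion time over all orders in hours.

WSPT (decreasing weight/processing-time ratio): A B C D.
A: finishes 5, weight 9, w·C = 45
B: finishes 16, weight 7, w·C = 112
C: finishes 22, weight 3, w·C = 66
D: finishes 32, weight 2, w·C = 64
Sum = 45+112+66+64 = 287.

287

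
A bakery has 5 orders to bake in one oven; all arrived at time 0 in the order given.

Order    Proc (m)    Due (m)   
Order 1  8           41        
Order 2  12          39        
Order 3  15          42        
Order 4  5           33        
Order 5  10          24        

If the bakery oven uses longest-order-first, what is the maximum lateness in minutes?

LPT (decreasing processing time): Order 3 Order 2 Order 5 Order 1 Order 4.
Order 3: 0→15, due 42, lateness -27
Order 2: 15→27, due 39, lateness -12
Order 5: 27→37, due 24, lateness 13
Order 1: 37→45, due 41, lateness 4
Order 4: 45→50, due 33, lateness 17
Maximum = 17.

17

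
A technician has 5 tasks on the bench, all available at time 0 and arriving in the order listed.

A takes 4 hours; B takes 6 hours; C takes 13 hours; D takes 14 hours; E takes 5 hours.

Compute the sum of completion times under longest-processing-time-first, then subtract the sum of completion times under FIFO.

LPT (decreasing processing time): D C B E A.
D: 0→14
C: 14→27
B: 27→33
E: 33→38
A: 38→42
Sum = 14+27+33+38+42 = 154.
FIFO (arrival order): A B C D E.
A: 0→4
B: 4→10
C: 10→23
D: 23→37
E: 37→42
Sum = 4+10+23+37+42 = 116.
Difference = 154 − 116 = 38.

38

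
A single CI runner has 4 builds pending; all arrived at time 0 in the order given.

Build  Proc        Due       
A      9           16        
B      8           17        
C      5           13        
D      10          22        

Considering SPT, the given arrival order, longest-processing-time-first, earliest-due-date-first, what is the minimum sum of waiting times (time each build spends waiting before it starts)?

40

SPT (increasing processing time): C B A D.
C: waits 0, runs 0→5
B: waits 5, runs 5→13
A: waits 13, runs 13→22
D: waits 22, runs 22→32
Sum = 0+5+13+22 = 40.
FIFO (arrival order): A B C D.
A: waits 0, runs 0→9
B: waits 9, runs 9→17
C: waits 17, runs 17→22
D: waits 22, runs 22→32
Sum = 0+9+17+22 = 48.
LPT (decreasing processing time): D A B C.
D: waits 0, runs 0→10
A: waits 10, runs 10→19
B: waits 19, runs 19→27
C: waits 27, runs 27→32
Sum = 0+10+19+27 = 56.
EDD (increasing due date): C A B D.
C: waits 0, runs 0→5
A: waits 5, runs 5→14
B: waits 14, runs 14→22
D: waits 22, runs 22→32
Sum = 0+5+14+22 = 41.
SPT 40, FIFO 48, LPT 56, EDD 41 → minimum 40.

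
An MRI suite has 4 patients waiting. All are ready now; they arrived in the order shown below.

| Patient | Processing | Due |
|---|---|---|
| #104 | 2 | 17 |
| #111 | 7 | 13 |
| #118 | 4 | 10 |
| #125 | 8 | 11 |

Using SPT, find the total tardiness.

10

SPT (increasing processing time): #104 #118 #111 #125.
#104: 0→2, due 17, tardiness 0
#118: 2→6, due 10, tardiness 0
#111: 6→13, due 13, tardiness 0
#125: 13→21, due 11, tardiness 10
Sum = 0+0+0+10 = 10.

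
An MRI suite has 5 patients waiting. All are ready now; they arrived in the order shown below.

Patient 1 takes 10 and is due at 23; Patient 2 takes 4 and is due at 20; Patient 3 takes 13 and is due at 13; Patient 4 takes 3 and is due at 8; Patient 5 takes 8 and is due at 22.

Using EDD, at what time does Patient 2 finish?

EDD (increasing due date): Patient 4 Patient 3 Patient 2 Patient 5 Patient 1.
Patient 4: 0→3
Patient 3: 3→16
Patient 2: 16→20

20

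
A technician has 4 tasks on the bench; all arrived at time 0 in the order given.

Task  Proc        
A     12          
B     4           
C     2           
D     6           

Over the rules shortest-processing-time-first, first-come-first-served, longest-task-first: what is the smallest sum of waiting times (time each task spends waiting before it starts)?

SPT (increasing processing time): C B D A.
C: waits 0, runs 0→2
B: waits 2, runs 2→6
D: waits 6, runs 6→12
A: waits 12, runs 12→24
Sum = 0+2+6+12 = 20.
FIFO (arrival order): A B C D.
A: waits 0, runs 0→12
B: waits 12, runs 12→16
C: waits 16, runs 16→18
D: waits 18, runs 18→24
Sum = 0+12+16+18 = 46.
LPT (decreasing processing time): A D B C.
A: waits 0, runs 0→12
D: waits 12, runs 12→18
B: waits 18, runs 18→22
C: waits 22, runs 22→24
Sum = 0+12+18+22 = 52.
SPT 20, FIFO 46, LPT 52 → minimum 20.

20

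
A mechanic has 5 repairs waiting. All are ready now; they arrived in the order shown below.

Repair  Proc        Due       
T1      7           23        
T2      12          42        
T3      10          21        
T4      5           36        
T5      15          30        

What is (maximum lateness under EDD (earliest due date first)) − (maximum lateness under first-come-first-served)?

-12

EDD (increasing due date): T3 T1 T5 T4 T2.
T3: 0→10, due 21, lateness -11
T1: 10→17, due 23, lateness -6
T5: 17→32, due 30, lateness 2
T4: 32→37, due 36, lateness 1
T2: 37→49, due 42, lateness 7
Maximum = 7.
FIFO (arrival order): T1 T2 T3 T4 T5.
T1: 0→7, due 23, lateness -16
T2: 7→19, due 42, lateness -23
T3: 19→29, due 21, lateness 8
T4: 29→34, due 36, lateness -2
T5: 34→49, due 30, lateness 19
Maximum = 19.
Difference = 7 − 19 = -12.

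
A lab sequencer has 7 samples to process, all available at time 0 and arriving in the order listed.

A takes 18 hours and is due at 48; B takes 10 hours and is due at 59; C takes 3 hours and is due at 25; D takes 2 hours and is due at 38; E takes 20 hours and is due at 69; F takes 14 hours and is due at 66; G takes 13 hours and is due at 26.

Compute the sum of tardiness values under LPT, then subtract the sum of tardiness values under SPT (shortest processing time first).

LPT (decreasing processing time): E A F G B C D.
E: 0→20, due 69, tardiness 0
A: 20→38, due 48, tardiness 0
F: 38→52, due 66, tardiness 0
G: 52→65, due 26, tardiness 39
B: 65→75, due 59, tardiness 16
C: 75→78, due 25, tardiness 53
D: 78→80, due 38, tardiness 42
Sum = 0+0+0+39+16+53+42 = 150.
SPT (increasing processing time): D C B G F A E.
D: 0→2, due 38, tardiness 0
C: 2→5, due 25, tardiness 0
B: 5→15, due 59, tardiness 0
G: 15→28, due 26, tardiness 2
F: 28→42, due 66, tardiness 0
A: 42→60, due 48, tardiness 12
E: 60→80, due 69, tardiness 11
Sum = 0+0+0+2+0+12+11 = 25.
Difference = 150 − 25 = 125.

125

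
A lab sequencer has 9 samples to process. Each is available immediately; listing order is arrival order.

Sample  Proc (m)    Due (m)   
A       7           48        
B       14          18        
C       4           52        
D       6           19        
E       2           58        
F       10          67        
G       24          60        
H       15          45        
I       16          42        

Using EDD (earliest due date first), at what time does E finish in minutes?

EDD (increasing due date): B D I H A C E G F.
B: 0→14
D: 14→20
I: 20→36
H: 36→51
A: 51→58
C: 58→62
E: 62→64

64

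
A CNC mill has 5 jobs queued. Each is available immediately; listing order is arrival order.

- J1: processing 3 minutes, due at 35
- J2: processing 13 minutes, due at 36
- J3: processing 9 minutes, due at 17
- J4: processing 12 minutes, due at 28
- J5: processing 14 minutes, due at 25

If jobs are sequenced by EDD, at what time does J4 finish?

EDD (increasing due date): J3 J5 J4 J1 J2.
J3: 0→9
J5: 9→23
J4: 23→35

35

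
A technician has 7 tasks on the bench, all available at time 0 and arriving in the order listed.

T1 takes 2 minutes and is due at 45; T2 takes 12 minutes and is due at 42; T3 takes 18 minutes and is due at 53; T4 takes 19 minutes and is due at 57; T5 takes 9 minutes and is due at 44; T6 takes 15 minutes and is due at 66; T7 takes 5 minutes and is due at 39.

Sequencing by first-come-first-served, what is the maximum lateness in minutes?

41

FIFO (arrival order): T1 T2 T3 T4 T5 T6 T7.
T1: 0→2, due 45, lateness -43
T2: 2→14, due 42, lateness -28
T3: 14→32, due 53, lateness -21
T4: 32→51, due 57, lateness -6
T5: 51→60, due 44, lateness 16
T6: 60→75, due 66, lateness 9
T7: 75→80, due 39, lateness 41
Maximum = 41.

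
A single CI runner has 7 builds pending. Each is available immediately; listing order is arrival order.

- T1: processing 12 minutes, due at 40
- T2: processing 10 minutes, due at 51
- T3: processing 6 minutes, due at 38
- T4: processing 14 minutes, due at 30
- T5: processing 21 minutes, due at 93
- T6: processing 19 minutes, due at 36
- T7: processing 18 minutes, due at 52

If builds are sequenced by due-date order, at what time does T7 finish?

EDD (increasing due date): T4 T6 T3 T1 T2 T7 T5.
T4: 0→14
T6: 14→33
T3: 33→39
T1: 39→51
T2: 51→61
T7: 61→79

79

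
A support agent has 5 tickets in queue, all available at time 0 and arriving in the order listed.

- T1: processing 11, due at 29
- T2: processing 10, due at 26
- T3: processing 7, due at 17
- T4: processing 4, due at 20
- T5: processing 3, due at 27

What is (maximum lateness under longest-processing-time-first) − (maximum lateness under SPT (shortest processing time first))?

LPT (decreasing processing time): T1 T2 T3 T4 T5.
T1: 0→11, due 29, lateness -18
T2: 11→21, due 26, lateness -5
T3: 21→28, due 17, lateness 11
T4: 28→32, due 20, lateness 12
T5: 32→35, due 27, lateness 8
Maximum = 12.
SPT (increasing processing time): T5 T4 T3 T2 T1.
T5: 0→3, due 27, lateness -24
T4: 3→7, due 20, lateness -13
T3: 7→14, due 17, lateness -3
T2: 14→24, due 26, lateness -2
T1: 24→35, due 29, lateness 6
Maximum = 6.
Difference = 12 − 6 = 6.

6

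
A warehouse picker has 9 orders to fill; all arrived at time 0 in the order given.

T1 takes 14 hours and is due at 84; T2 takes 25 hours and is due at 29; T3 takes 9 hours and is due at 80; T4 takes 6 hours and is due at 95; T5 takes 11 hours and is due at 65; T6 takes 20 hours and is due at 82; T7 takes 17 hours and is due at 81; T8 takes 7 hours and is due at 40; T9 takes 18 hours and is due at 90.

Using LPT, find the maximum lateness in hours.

81

LPT (decreasing processing time): T2 T6 T9 T7 T1 T5 T3 T8 T4.
T2: 0→25, due 29, lateness -4
T6: 25→45, due 82, lateness -37
T9: 45→63, due 90, lateness -27
T7: 63→80, due 81, lateness -1
T1: 80→94, due 84, lateness 10
T5: 94→105, due 65, lateness 40
T3: 105→114, due 80, lateness 34
T8: 114→121, due 40, lateness 81
T4: 121→127, due 95, lateness 32
Maximum = 81.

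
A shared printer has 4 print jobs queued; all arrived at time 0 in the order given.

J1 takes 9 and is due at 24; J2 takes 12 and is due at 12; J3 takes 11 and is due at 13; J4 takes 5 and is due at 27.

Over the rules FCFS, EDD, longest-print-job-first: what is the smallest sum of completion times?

99

FIFO (arrival order): J1 J2 J3 J4.
J1: 0→9
J2: 9→21
J3: 21→32
J4: 32→37
Sum = 9+21+32+37 = 99.
EDD (increasing due date): J2 J3 J1 J4.
J2: 0→12
J3: 12→23
J1: 23→32
J4: 32→37
Sum = 12+23+32+37 = 104.
LPT (decreasing processing time): J2 J3 J1 J4.
J2: 0→12
J3: 12→23
J1: 23→32
J4: 32→37
Sum = 12+23+32+37 = 104.
FIFO 99, EDD 104, LPT 104 → minimum 99.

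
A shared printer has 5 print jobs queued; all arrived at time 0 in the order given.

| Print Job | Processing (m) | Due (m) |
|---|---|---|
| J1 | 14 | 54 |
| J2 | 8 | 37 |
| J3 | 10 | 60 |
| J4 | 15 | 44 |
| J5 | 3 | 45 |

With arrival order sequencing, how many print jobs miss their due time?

2

FIFO (arrival order): J1 J2 J3 J4 J5.
J1: 0→14, due 54, tardiness 0
J2: 14→22, due 37, tardiness 0
J3: 22→32, due 60, tardiness 0
J4: 32→47, due 44, tardiness 3
J5: 47→50, due 45, tardiness 5
Late print jobs: 2.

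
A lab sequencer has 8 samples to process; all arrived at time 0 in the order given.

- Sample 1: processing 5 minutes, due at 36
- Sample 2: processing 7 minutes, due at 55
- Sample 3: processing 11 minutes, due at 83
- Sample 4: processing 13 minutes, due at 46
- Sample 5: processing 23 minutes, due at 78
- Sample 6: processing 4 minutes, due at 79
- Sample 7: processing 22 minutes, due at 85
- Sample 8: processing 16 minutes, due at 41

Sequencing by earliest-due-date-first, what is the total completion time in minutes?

413

EDD (increasing due date): Sample 1 Sample 8 Sample 4 Sample 2 Sample 5 Sample 6 Sample 3 Sample 7.
Sample 1: 0→5
Sample 8: 5→21
Sample 4: 21→34
Sample 2: 34→41
Sample 5: 41→64
Sample 6: 64→68
Sample 3: 68→79
Sample 7: 79→101
Sum = 5+21+34+41+64+68+79+101 = 413.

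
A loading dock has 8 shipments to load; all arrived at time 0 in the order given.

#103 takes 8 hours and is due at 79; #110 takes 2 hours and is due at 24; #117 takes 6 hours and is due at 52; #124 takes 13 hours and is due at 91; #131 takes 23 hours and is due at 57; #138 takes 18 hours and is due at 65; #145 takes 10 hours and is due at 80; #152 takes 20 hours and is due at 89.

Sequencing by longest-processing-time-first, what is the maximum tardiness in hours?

76

LPT (decreasing processing time): #131 #152 #138 #124 #145 #103 #117 #110.
#131: 0→23, due 57, tardiness 0
#152: 23→43, due 89, tardiness 0
#138: 43→61, due 65, tardiness 0
#124: 61→74, due 91, tardiness 0
#145: 74→84, due 80, tardiness 4
#103: 84→92, due 79, tardiness 13
#117: 92→98, due 52, tardiness 46
#110: 98→100, due 24, tardiness 76
Maximum = 76.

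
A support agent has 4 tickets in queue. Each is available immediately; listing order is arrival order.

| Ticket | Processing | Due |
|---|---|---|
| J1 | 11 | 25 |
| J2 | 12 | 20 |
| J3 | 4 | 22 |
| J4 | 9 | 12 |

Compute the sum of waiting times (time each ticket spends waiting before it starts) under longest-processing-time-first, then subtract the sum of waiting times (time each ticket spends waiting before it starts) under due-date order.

LPT (decreasing processing time): J2 J1 J4 J3.
J2: waits 0, runs 0→12
J1: waits 12, runs 12→23
J4: waits 23, runs 23→32
J3: waits 32, runs 32→36
Sum = 0+12+23+32 = 67.
EDD (increasing due date): J4 J2 J3 J1.
J4: waits 0, runs 0→9
J2: waits 9, runs 9→21
J3: waits 21, runs 21→25
J1: waits 25, runs 25→36
Sum = 0+9+21+25 = 55.
Difference = 67 − 55 = 12.

12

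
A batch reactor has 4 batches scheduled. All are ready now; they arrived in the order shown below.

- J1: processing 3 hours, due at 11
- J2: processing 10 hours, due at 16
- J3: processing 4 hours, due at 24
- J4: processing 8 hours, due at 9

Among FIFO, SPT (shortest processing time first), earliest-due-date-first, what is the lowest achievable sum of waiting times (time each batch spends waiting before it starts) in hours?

25

FIFO (arrival order): J1 J2 J3 J4.
J1: waits 0, runs 0→3
J2: waits 3, runs 3→13
J3: waits 13, runs 13→17
J4: waits 17, runs 17→25
Sum = 0+3+13+17 = 33.
SPT (increasing processing time): J1 J3 J4 J2.
J1: waits 0, runs 0→3
J3: waits 3, runs 3→7
J4: waits 7, runs 7→15
J2: waits 15, runs 15→25
Sum = 0+3+7+15 = 25.
EDD (increasing due date): J4 J1 J2 J3.
J4: waits 0, runs 0→8
J1: waits 8, runs 8→11
J2: waits 11, runs 11→21
J3: waits 21, runs 21→25
Sum = 0+8+11+21 = 40.
FIFO 33, SPT 25, EDD 40 → minimum 25.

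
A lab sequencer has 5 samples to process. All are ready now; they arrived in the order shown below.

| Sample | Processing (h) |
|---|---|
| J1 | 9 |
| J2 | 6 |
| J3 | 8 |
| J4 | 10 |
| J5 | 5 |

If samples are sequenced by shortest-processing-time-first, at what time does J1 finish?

28

SPT (increasing processing time): J5 J2 J3 J1 J4.
J5: 0→5
J2: 5→11
J3: 11→19
J1: 19→28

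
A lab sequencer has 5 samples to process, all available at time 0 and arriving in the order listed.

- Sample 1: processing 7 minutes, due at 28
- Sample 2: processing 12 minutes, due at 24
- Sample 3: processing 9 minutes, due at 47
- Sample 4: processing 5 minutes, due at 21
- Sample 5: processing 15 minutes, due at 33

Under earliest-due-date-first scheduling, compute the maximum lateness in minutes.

EDD (increasing due date): Sample 4 Sample 2 Sample 1 Sample 5 Sample 3.
Sample 4: 0→5, due 21, lateness -16
Sample 2: 5→17, due 24, lateness -7
Sample 1: 17→24, due 28, lateness -4
Sample 5: 24→39, due 33, lateness 6
Sample 3: 39→48, due 47, lateness 1
Maximum = 6.

6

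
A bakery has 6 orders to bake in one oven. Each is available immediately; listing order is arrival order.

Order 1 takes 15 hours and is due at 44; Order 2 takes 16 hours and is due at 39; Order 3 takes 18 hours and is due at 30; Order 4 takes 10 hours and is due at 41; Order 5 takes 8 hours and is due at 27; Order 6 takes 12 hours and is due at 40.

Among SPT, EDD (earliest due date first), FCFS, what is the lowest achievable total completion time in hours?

SPT (increasing processing time): Order 5 Order 4 Order 6 Order 1 Order 2 Order 3.
Order 5: 0→8
Order 4: 8→18
Order 6: 18→30
Order 1: 30→45
Order 2: 45→61
Order 3: 61→79
Sum = 8+18+30+45+61+79 = 241.
EDD (increasing due date): Order 5 Order 3 Order 2 Order 6 Order 4 Order 1.
Order 5: 0→8
Order 3: 8→26
Order 2: 26→42
Order 6: 42→54
Order 4: 54→64
Order 1: 64→79
Sum = 8+26+42+54+64+79 = 273.
FIFO (arrival order): Order 1 Order 2 Order 3 Order 4 Order 5 Order 6.
Order 1: 0→15
Order 2: 15→31
Order 3: 31→49
Order 4: 49→59
Order 5: 59→67
Order 6: 67→79
Sum = 15+31+49+59+67+79 = 300.
SPT 241, EDD 273, FIFO 300 → minimum 241.

241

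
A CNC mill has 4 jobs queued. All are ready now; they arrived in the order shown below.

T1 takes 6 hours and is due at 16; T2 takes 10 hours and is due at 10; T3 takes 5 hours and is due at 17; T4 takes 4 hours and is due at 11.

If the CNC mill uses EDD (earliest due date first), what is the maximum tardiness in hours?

8

EDD (increasing due date): T2 T4 T1 T3.
T2: 0→10, due 10, tardiness 0
T4: 10→14, due 11, tardiness 3
T1: 14→20, due 16, tardiness 4
T3: 20→25, due 17, tardiness 8
Maximum = 8.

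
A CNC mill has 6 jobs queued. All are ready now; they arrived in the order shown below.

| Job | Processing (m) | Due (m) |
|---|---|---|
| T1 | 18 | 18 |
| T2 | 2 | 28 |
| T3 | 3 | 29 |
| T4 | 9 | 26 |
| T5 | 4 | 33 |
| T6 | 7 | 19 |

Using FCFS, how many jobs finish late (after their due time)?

3

FIFO (arrival order): T1 T2 T3 T4 T5 T6.
T1: 0→18, due 18, tardiness 0
T2: 18→20, due 28, tardiness 0
T3: 20→23, due 29, tardiness 0
T4: 23→32, due 26, tardiness 6
T5: 32→36, due 33, tardiness 3
T6: 36→43, due 19, tardiness 24
Late jobs: 3.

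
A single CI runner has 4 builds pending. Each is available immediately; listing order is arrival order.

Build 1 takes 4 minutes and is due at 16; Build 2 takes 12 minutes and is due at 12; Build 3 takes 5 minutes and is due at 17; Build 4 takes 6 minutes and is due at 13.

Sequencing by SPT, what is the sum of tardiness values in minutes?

SPT (increasing processing time): Build 1 Build 3 Build 4 Build 2.
Build 1: 0→4, due 16, tardiness 0
Build 3: 4→9, due 17, tardiness 0
Build 4: 9→15, due 13, tardiness 2
Build 2: 15→27, due 12, tardiness 15
Sum = 0+0+2+15 = 17.

17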